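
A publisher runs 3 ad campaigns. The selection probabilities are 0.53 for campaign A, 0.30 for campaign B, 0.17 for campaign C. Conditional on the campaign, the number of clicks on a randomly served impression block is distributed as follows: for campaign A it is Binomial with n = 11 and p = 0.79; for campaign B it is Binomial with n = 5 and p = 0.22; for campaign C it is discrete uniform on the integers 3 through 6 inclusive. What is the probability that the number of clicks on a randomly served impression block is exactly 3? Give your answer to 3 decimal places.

Conditional on each campaign, P(X = 3): A: 0.000307694; B: 0.0647824; C: 0.25.
By total probability, P(X = 3) = 0.53·0.000307694 + 0.3·0.0647824 + 0.17·0.25 = 0.0620978.

0.062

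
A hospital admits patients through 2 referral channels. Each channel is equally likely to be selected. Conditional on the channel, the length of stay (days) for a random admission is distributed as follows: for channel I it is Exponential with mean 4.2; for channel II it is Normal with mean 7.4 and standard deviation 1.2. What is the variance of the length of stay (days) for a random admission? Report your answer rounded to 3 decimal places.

12.100

Per component, I: μ=4.2, E[X²]=35.28; II: μ=7.4, E[X²]=56.2.
E[X] = 0.5·4.2 + 0.5·7.4 = 5.8.
E[X²] = 0.5·35.28 + 0.5·56.2 = 45.74.
Var(X) = E[X²] − (E[X])² = 45.74 − 33.64 = 12.1.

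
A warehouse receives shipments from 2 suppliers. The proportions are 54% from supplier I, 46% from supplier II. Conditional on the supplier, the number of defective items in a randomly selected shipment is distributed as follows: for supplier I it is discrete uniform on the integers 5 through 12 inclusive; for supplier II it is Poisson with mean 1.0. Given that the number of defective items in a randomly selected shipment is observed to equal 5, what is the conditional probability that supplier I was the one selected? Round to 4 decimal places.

0.9795

Likelihoods P(X=5 | ·): I: 0.125; II: 0.00306566.
Posterior ∝ prior × likelihood. Numerator for I: 0.54·0.125 = 0.0675.
Normalizing constant: 0.54·0.125 + 0.46·0.00306566 = 0.0689102.
P(I | observation) = 0.0675 / 0.0689102 = 0.979536.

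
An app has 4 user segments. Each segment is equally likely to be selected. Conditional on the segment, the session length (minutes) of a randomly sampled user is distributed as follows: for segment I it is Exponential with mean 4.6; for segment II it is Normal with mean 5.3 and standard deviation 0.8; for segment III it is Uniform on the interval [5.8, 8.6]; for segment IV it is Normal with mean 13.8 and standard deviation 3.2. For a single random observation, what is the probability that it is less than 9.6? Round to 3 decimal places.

0.743

Conditional on each segment, P(X < 9.6): I: 0.875936; II: 1; III: 1; IV: 0.0946757.
By total probability, P(X < 9.6) = 0.25·0.875936 + 0.25·1 + 0.25·1 + 0.25·0.0946757 = 0.742653.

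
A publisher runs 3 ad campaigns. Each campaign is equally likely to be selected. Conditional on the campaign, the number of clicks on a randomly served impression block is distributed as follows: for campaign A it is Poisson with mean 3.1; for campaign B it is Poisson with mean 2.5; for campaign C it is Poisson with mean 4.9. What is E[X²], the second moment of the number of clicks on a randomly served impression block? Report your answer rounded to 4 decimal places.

16.7900

For each component E[X²] = Var + (mean)², giving A: 12.71; B: 8.75; C: 28.91.
Overall E[X²] = 0.333333·12.71 + 0.333333·8.75 + 0.333333·28.91 = 16.79.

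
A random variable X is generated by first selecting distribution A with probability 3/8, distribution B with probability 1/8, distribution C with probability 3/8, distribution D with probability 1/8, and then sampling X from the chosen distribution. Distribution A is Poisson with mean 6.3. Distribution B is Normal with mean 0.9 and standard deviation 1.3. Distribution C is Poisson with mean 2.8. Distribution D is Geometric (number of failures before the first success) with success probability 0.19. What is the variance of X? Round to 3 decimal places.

10.159

Per component, A: μ=6.3, E[X²]=45.99; B: μ=0.9, E[X²]=2.5; C: μ=2.8, E[X²]=10.64; D: μ=4.26316, E[X²]=40.6122.
E[X] = 0.375·6.3 + 0.125·0.9 + 0.375·2.8 + 0.125·4.26316 = 4.05789.
E[X²] = 0.375·45.99 + 0.125·2.5 + 0.375·10.64 + 0.125·40.6122 = 26.6253.
Var(X) = E[X²] − (E[X])² = 26.6253 − 16.4665 = 10.1588.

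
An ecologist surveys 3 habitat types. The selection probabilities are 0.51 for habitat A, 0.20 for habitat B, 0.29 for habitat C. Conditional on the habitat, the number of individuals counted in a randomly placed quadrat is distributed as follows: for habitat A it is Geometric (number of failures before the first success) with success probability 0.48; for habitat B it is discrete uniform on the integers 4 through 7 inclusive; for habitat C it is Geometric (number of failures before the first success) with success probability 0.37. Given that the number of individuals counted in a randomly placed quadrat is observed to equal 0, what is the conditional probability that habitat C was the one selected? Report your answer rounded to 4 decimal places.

0.3047

Likelihoods P(X=0 | ·): A: 0.48; B: 0; C: 0.37.
Posterior ∝ prior × likelihood. Numerator for C: 0.29·0.37 = 0.1073.
Normalizing constant: 0.51·0.48 + 0.2·0 + 0.29·0.37 = 0.3521.
P(C | observation) = 0.1073 / 0.3521 = 0.304743.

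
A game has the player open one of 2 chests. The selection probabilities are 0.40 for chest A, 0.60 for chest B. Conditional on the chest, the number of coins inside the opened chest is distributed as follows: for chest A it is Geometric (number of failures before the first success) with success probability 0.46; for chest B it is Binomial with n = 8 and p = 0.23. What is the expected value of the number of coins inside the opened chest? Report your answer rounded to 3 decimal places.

1.574

Component means — A: 1.17391; B: 1.84.
E[X] = 0.4·1.17391 + 0.6·1.84 = 1.57357.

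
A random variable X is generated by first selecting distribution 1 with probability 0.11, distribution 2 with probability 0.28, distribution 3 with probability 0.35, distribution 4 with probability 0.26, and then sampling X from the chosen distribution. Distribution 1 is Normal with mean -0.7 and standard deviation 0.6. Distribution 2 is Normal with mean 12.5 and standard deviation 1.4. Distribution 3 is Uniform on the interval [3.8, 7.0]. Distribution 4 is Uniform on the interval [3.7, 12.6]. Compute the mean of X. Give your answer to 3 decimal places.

Component means — 1: -0.7; 2: 12.5; 3: 5.4; 4: 8.15.
E[X] = 0.11·-0.7 + 0.28·12.5 + 0.35·5.4 + 0.26·8.15 = 7.432.

7.432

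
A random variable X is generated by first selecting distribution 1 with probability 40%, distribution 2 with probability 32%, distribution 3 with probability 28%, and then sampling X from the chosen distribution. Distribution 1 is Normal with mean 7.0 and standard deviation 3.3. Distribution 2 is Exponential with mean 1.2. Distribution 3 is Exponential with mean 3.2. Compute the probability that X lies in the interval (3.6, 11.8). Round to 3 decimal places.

0.410

Conditional on each component, P(3.6 < X < 11.8): 1: 0.775669; 2: 0.0497334; 3: 0.299618.
By total probability, P(3.6 < X < 11.8) = 0.4·0.775669 + 0.32·0.0497334 + 0.28·0.299618 = 0.410075.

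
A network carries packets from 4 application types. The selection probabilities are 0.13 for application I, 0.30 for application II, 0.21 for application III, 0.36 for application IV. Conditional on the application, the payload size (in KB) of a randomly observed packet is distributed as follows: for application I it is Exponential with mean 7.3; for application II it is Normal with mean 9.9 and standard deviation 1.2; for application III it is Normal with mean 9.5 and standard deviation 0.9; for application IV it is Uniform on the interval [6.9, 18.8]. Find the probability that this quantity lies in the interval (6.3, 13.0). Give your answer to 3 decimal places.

Conditional on each application, P(6.3 < X < 13.0): I: 0.253389; II: 0.993758; III: 0.999761; IV: 0.512605.
By total probability, P(6.3 < X < 13.0) = 0.13·0.253389 + 0.3·0.993758 + 0.21·0.999761 + 0.36·0.512605 = 0.725555.

0.726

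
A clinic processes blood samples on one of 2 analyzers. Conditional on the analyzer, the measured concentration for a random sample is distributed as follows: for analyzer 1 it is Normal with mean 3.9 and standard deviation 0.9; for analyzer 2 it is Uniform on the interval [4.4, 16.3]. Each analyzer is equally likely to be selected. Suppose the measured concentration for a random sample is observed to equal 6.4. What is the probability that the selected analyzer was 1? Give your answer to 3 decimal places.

Likelihoods f(6.4 | ·): 1: 0.00935726; 2: 0.0840336.
Posterior ∝ prior × likelihood. Numerator for 1: 0.5·0.00935726 = 0.00467863.
Normalizing constant: 0.5·0.00935726 + 0.5·0.0840336 = 0.0466954.
P(1 | observation) = 0.00467863 / 0.0466954 = 0.100195.

0.100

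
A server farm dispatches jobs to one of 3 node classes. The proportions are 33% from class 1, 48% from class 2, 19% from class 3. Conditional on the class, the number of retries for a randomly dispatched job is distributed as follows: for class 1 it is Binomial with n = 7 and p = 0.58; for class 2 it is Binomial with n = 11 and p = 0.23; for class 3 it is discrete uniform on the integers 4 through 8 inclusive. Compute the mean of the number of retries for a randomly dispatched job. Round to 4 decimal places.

Component means — 1: 4.06; 2: 2.53; 3: 6.
E[X] = 0.33·4.06 + 0.48·2.53 + 0.19·6 = 3.6942.

3.6942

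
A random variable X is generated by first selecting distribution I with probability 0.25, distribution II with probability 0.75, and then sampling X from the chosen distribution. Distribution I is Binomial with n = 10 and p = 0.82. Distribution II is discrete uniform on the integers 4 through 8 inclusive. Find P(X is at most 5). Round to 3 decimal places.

Conditional on each component, P(X ≤ 5): I: 0.0213229; II: 0.4.
By total probability, P(X ≤ 5) = 0.25·0.0213229 + 0.75·0.4 = 0.305331.

0.305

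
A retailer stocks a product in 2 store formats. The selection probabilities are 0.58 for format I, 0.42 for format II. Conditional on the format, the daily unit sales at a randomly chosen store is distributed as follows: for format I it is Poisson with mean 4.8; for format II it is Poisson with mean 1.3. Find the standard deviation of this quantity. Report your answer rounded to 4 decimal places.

2.5128

Per component, I: μ=4.8, E[X²]=27.84; II: μ=1.3, E[X²]=2.99.
E[X] = 0.58·4.8 + 0.42·1.3 = 3.33.
E[X²] = 0.58·27.84 + 0.42·2.99 = 17.403.
Var(X) = E[X²] − (E[X])² = 17.403 − 11.0889 = 6.3141.
SD(X) = √6.3141 = 2.51279.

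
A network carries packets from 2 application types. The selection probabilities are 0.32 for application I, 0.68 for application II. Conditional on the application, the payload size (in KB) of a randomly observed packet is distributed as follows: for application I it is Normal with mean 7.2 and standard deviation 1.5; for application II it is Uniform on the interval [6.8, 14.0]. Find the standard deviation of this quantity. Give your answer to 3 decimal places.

2.426

Per component, I: μ=7.2, E[X²]=54.09; II: μ=10.4, E[X²]=112.48.
E[X] = 0.32·7.2 + 0.68·10.4 = 9.376.
E[X²] = 0.32·54.09 + 0.68·112.48 = 93.7952.
Var(X) = E[X²] − (E[X])² = 93.7952 − 87.9094 = 5.88582.
SD(X) = √5.88582 = 2.42607.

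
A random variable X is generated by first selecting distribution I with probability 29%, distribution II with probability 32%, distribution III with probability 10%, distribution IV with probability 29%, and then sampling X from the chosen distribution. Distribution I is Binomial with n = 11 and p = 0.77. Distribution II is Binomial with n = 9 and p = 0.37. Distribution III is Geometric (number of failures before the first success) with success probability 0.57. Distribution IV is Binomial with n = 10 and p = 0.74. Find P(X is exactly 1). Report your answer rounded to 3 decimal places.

0.051

Conditional on each component, P(X = 1): I: 3.50883e-06; II: 0.0826359; III: 0.2451; IV: 4.01783e-05.
By total probability, P(X = 1) = 0.29·3.50883e-06 + 0.32·0.0826359 + 0.1·0.2451 + 0.29·4.01783e-05 = 0.0509661.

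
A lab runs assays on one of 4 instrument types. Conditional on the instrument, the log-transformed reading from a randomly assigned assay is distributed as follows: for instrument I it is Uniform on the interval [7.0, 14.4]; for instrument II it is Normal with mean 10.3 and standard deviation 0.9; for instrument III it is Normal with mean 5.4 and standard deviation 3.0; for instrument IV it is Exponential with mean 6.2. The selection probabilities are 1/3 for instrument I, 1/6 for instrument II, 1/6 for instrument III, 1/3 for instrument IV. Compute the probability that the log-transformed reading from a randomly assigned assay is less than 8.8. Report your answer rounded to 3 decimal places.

Conditional on each instrument, P(X < 8.8): I: 0.243243; II: 0.0477904; III: 0.871463; IV: 0.75813.
By total probability, P(X < 8.8) = 0.333333·0.243243 + 0.166667·0.0477904 + 0.166667·0.871463 + 0.333333·0.75813 = 0.487.

0.487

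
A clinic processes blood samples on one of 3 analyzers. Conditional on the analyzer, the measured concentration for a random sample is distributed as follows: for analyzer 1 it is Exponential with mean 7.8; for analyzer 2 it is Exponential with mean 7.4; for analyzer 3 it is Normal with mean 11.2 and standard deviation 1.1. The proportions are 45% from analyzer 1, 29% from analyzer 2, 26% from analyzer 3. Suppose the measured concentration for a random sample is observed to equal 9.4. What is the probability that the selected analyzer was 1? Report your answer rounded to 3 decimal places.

0.326

Likelihoods f(9.4 | ·): 1: 0.0384171; 2: 0.03794; 3: 0.0950748.
Posterior ∝ prior × likelihood. Numerator for 1: 0.45·0.0384171 = 0.0172877.
Normalizing constant: 0.45·0.0384171 + 0.29·0.03794 + 0.26·0.0950748 = 0.0530097.
P(1 | observation) = 0.0172877 / 0.0530097 = 0.326123.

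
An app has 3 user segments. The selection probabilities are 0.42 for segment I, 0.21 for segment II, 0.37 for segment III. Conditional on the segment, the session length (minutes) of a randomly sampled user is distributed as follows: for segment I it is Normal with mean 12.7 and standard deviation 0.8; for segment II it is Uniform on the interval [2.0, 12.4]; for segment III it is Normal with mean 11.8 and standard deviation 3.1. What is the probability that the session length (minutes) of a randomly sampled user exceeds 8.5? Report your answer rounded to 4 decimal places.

Conditional on each segment, P(X > 8.5): I: 1; II: 0.375; III: 0.856453.
By total probability, P(X > 8.5) = 0.42·1 + 0.21·0.375 + 0.37·0.856453 = 0.815637.

0.8156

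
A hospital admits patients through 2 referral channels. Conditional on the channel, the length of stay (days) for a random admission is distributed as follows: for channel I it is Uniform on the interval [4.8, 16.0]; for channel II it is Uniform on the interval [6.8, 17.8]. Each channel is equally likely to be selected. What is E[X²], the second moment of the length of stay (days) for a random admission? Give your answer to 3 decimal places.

For each component E[X²] = Var + (mean)², giving I: 118.613; II: 161.373.
Overall E[X²] = 0.5·118.613 + 0.5·161.373 = 139.993.

139.993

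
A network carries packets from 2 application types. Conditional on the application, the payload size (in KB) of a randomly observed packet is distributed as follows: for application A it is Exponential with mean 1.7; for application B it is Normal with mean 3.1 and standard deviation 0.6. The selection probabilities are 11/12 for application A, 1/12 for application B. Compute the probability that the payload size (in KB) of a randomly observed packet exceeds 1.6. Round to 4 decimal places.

0.4405

Conditional on each application, P(X > 1.6): A: 0.390169; B: 0.99379.
By total probability, P(X > 1.6) = 0.916667·0.390169 + 0.0833333·0.99379 = 0.44047.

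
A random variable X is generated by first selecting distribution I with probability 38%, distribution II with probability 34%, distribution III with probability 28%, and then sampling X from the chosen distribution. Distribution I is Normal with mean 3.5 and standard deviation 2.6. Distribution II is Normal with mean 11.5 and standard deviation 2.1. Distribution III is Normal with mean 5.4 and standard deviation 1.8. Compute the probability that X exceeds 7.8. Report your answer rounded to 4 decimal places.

Conditional on each component, P(X > 7.8): I: 0.0490794; II: 0.960957; III: 0.0912112.
By total probability, P(X > 7.8) = 0.38·0.0490794 + 0.34·0.960957 + 0.28·0.0912112 = 0.370915.

0.3709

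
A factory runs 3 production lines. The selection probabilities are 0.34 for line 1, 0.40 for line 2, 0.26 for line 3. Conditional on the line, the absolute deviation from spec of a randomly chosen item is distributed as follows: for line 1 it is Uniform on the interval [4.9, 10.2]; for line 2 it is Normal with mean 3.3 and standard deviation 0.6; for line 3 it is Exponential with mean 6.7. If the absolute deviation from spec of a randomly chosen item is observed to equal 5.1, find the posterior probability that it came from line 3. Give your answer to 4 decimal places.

0.2127

Likelihoods f(5.1 | ·): 1: 0.188679; 2: 0.00738641; 3: 0.0697177.
Posterior ∝ prior × likelihood. Numerator for 3: 0.26·0.0697177 = 0.0181266.
Normalizing constant: 0.34·0.188679 + 0.4·0.00738641 + 0.26·0.0697177 = 0.0852321.
P(3 | observation) = 0.0181266 / 0.0852321 = 0.212673.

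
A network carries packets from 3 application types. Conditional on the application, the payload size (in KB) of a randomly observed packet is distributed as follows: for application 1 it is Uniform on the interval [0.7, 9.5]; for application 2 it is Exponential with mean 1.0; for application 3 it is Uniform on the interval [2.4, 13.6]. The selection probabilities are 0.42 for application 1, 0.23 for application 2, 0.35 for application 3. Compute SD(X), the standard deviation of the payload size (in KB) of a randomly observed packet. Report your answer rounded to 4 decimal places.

3.6611

Per component, 1: μ=5.1, E[X²]=32.4633; 2: μ=1, E[X²]=2; 3: μ=8, E[X²]=74.4533.
E[X] = 0.42·5.1 + 0.23·1 + 0.35·8 = 5.172.
E[X²] = 0.42·32.4633 + 0.23·2 + 0.35·74.4533 = 40.1533.
Var(X) = E[X²] − (E[X])² = 40.1533 − 26.7496 = 13.4037.
SD(X) = √13.4037 = 3.6611.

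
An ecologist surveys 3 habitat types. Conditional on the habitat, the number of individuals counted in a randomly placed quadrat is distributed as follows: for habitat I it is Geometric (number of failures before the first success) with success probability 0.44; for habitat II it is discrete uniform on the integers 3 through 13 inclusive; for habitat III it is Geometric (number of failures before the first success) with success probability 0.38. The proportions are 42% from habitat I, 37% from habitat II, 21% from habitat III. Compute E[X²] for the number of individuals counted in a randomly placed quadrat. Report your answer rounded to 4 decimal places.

30.7359

For each component E[X²] = Var + (mean)², giving I: 4.5124; II: 74; III: 6.95568.
Overall E[X²] = 0.42·4.5124 + 0.37·74 + 0.21·6.95568 = 30.7359.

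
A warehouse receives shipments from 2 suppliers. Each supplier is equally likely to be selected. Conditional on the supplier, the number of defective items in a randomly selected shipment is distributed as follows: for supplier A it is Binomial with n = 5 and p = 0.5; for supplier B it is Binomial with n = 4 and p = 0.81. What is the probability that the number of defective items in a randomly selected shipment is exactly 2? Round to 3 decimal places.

0.227

Conditional on each supplier, P(X = 2): A: 0.3125; B: 0.142111.
By total probability, P(X = 2) = 0.5·0.3125 + 0.5·0.142111 = 0.227306.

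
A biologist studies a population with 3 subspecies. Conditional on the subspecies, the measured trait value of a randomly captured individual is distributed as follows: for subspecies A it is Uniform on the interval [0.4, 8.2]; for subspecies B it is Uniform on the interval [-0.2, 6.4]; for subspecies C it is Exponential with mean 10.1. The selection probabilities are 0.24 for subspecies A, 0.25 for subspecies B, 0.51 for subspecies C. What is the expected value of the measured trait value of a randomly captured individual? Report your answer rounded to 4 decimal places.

6.9580

Component means — A: 4.3; B: 3.1; C: 10.1.
E[X] = 0.24·4.3 + 0.25·3.1 + 0.51·10.1 = 6.958.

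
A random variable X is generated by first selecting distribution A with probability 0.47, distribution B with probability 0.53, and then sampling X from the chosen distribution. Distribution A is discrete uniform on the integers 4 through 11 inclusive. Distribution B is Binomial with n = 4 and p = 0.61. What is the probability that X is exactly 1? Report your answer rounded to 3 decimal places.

0.077

Conditional on each component, P(X = 1): A: 0; B: 0.144738.
By total probability, P(X = 1) = 0.47·0 + 0.53·0.144738 = 0.0767113.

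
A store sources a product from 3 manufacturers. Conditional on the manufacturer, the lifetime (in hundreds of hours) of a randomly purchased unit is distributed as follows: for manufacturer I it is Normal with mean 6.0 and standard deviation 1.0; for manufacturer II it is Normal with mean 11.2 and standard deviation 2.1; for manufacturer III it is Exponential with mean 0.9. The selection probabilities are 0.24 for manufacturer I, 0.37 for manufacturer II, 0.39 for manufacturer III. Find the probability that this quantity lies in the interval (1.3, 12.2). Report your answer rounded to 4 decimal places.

0.5847

Conditional on each manufacturer, P(1.3 < X < 12.2): I: 0.999999; II: 0.683029; III: 0.235876.
By total probability, P(1.3 < X < 12.2) = 0.24·0.999999 + 0.37·0.683029 + 0.39·0.235876 = 0.584712.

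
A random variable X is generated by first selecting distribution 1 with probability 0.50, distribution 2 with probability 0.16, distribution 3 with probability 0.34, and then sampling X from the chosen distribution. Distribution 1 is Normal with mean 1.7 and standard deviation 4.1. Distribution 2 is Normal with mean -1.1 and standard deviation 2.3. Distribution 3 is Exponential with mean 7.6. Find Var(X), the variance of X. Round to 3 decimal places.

Per component, 1: μ=1.7, E[X²]=19.7; 2: μ=-1.1, E[X²]=6.5; 3: μ=7.6, E[X²]=115.52.
E[X] = 0.5·1.7 + 0.16·-1.1 + 0.34·7.6 = 3.258.
E[X²] = 0.5·19.7 + 0.16·6.5 + 0.34·115.52 = 50.1668.
Var(X) = E[X²] − (E[X])² = 50.1668 − 10.6146 = 39.5522.

39.552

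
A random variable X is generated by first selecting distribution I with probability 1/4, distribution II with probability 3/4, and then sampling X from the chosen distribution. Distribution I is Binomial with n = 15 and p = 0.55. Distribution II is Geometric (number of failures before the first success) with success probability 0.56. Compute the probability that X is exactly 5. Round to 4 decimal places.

0.0198

Conditional on each component, P(X = 5): I: 0.0514629; II: 0.00923531.
By total probability, P(X = 5) = 0.25·0.0514629 + 0.75·0.00923531 = 0.0197922.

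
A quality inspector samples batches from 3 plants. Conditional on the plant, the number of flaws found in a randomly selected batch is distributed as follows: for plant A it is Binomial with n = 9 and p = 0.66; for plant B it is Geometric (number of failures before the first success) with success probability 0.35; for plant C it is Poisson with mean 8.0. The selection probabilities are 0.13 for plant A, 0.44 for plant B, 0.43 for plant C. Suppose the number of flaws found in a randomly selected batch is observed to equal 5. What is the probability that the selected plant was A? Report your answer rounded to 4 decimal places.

Likelihoods P(X=5 | ·): A: 0.210866; B: 0.0406102; C: 0.0916037.
Posterior ∝ prior × likelihood. Numerator for A: 0.13·0.210866 = 0.0274125.
Normalizing constant: 0.13·0.210866 + 0.44·0.0406102 + 0.43·0.0916037 = 0.0846706.
P(A | observation) = 0.0274125 / 0.0846706 = 0.323755.

0.3238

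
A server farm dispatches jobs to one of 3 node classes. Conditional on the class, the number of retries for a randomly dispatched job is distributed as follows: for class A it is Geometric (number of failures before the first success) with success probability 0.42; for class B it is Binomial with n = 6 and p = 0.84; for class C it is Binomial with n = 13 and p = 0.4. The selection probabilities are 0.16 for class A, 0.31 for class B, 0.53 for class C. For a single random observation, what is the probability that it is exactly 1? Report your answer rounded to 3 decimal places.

0.045

Conditional on each class, P(X = 1): A: 0.2436; B: 0.000528482; C: 0.0113193.
By total probability, P(X = 1) = 0.16·0.2436 + 0.31·0.000528482 + 0.53·0.0113193 = 0.045139.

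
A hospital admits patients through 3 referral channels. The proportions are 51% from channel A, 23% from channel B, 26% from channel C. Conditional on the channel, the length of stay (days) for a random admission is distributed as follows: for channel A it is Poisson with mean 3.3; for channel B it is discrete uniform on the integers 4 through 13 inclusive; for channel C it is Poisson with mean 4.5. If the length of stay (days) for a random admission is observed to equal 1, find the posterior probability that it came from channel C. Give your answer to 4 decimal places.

Likelihoods P(X=1 | ·): A: 0.121714; B: 0; C: 0.0499905.
Posterior ∝ prior × likelihood. Numerator for C: 0.26·0.0499905 = 0.0129975.
Normalizing constant: 0.51·0.121714 + 0.23·0 + 0.26·0.0499905 = 0.0750719.
P(C | observation) = 0.0129975 / 0.0750719 = 0.173134.

0.1731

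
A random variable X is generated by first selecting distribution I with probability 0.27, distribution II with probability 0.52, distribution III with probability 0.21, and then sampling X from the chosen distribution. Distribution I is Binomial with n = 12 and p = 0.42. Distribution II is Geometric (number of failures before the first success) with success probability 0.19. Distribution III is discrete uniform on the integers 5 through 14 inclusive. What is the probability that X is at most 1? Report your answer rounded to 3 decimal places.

0.183

Conditional on each component, P(X ≤ 1): I: 0.0140425; II: 0.3439; III: 0.
By total probability, P(X ≤ 1) = 0.27·0.0140425 + 0.52·0.3439 + 0.21·0 = 0.182619.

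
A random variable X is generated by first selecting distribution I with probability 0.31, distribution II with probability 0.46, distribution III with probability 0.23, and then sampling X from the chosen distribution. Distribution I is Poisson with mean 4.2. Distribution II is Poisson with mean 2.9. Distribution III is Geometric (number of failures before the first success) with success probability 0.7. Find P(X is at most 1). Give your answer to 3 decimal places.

Conditional on each component, P(X ≤ 1): I: 0.077977; II: 0.214591; III: 0.91.
By total probability, P(X ≤ 1) = 0.31·0.077977 + 0.46·0.214591 + 0.23·0.91 = 0.332185.

0.332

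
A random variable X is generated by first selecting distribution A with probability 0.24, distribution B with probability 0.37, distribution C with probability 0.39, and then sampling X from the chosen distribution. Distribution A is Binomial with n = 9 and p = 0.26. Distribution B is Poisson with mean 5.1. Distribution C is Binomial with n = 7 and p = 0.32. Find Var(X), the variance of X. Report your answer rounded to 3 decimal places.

4.754

Per component, A: μ=2.34, E[X²]=7.2072; B: μ=5.1, E[X²]=31.11; C: μ=2.24, E[X²]=6.5408.
E[X] = 0.24·2.34 + 0.37·5.1 + 0.39·2.24 = 3.3222.
E[X²] = 0.24·7.2072 + 0.37·31.11 + 0.39·6.5408 = 15.7913.
Var(X) = E[X²] − (E[X])² = 15.7913 − 11.037 = 4.75433.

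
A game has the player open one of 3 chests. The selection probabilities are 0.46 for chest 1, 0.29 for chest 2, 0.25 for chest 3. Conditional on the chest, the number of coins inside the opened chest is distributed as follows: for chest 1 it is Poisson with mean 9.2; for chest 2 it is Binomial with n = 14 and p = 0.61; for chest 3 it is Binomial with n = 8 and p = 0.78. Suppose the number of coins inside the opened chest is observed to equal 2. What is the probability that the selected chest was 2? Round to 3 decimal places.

Likelihoods P(X=2 | ·): 1: 0.00427599; 2: 0.000419253; 3: 0.00193145.
Posterior ∝ prior × likelihood. Numerator for 2: 0.29·0.000419253 = 0.000121583.
Normalizing constant: 0.46·0.00427599 + 0.29·0.000419253 + 0.25·0.00193145 = 0.0025714.
P(2 | observation) = 0.000121583 / 0.0025714 = 0.047283.

0.047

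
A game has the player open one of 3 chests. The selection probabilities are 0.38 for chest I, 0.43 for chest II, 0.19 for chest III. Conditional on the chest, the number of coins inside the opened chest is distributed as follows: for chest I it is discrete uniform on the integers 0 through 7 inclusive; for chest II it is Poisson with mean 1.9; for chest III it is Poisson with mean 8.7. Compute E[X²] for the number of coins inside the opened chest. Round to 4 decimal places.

For each component E[X²] = Var + (mean)², giving I: 17.5; II: 5.51; III: 84.39.
Overall E[X²] = 0.38·17.5 + 0.43·5.51 + 0.19·84.39 = 25.0534.

25.0534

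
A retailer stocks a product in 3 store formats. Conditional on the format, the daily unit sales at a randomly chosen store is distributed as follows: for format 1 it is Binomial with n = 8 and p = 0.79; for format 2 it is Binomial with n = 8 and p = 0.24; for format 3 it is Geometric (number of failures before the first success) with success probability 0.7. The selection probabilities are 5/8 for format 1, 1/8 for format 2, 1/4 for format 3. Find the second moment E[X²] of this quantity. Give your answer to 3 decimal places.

26.636

For each component E[X²] = Var + (mean)², giving 1: 41.2696; 2: 5.1456; 3: 0.795918.
Overall E[X²] = 0.625·41.2696 + 0.125·5.1456 + 0.25·0.795918 = 26.6357.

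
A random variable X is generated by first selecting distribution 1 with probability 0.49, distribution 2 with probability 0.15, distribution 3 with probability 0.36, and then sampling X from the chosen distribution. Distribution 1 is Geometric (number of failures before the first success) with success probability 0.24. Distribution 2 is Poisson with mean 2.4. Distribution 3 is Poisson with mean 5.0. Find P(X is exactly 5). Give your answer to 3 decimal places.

Conditional on each component, P(X = 5): 1: 0.0608526; 2: 0.0601961; 3: 0.175467.
By total probability, P(X = 5) = 0.49·0.0608526 + 0.15·0.0601961 + 0.36·0.175467 = 0.102015.

0.102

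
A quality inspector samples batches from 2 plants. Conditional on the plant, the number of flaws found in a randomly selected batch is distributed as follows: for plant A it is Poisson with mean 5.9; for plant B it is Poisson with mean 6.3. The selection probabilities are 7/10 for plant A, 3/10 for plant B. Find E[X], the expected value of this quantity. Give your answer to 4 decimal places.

Component means — A: 5.9; B: 6.3.
E[X] = 0.7·5.9 + 0.3·6.3 = 6.02.

6.0200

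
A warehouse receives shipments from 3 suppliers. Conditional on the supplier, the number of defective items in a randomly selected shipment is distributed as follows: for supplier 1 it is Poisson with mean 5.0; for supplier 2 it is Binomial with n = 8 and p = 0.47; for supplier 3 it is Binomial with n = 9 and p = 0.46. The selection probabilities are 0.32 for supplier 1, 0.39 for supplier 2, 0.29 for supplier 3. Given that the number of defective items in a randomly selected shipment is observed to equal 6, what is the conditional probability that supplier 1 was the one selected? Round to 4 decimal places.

0.4027

Likelihoods P(X=6 | ·): 1: 0.146223; 2: 0.0847807; 3: 0.125316.
Posterior ∝ prior × likelihood. Numerator for 1: 0.32·0.146223 = 0.0467913.
Normalizing constant: 0.32·0.146223 + 0.39·0.0847807 + 0.29·0.125316 = 0.116197.
P(1 | observation) = 0.0467913 / 0.116197 = 0.402688.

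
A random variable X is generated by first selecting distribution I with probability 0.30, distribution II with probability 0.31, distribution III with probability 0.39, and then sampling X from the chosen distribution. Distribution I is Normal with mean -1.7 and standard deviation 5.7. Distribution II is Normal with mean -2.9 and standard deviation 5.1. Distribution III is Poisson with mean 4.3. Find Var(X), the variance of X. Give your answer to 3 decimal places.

30.100

Per component, I: μ=-1.7, E[X²]=35.38; II: μ=-2.9, E[X²]=34.42; III: μ=4.3, E[X²]=22.79.
E[X] = 0.3·-1.7 + 0.31·-2.9 + 0.39·4.3 = 0.268.
E[X²] = 0.3·35.38 + 0.31·34.42 + 0.39·22.79 = 30.1723.
Var(X) = E[X²] − (E[X])² = 30.1723 − 0.071824 = 30.1005.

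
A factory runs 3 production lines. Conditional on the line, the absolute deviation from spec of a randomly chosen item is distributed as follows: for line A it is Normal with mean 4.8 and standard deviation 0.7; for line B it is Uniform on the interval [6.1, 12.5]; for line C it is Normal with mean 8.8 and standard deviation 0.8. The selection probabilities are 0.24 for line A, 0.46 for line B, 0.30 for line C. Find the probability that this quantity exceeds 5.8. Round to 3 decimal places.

0.778

Conditional on each line, P(X > 5.8): A: 0.0765637; B: 1; C: 0.999912.
By total probability, P(X > 5.8) = 0.24·0.0765637 + 0.46·1 + 0.3·0.999912 = 0.778349.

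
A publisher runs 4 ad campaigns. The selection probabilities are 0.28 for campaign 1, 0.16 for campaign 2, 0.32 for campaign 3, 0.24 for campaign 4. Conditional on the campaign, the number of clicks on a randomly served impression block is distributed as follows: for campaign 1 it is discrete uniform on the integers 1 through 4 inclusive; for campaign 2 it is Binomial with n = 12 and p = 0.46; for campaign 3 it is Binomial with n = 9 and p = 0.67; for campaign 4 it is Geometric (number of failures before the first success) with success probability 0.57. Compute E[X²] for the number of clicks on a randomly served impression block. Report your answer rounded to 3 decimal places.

For each component E[X²] = Var + (mean)², giving 1: 7.5; 2: 33.4512; 3: 38.3508; 4: 1.89258.
Overall E[X²] = 0.28·7.5 + 0.16·33.4512 + 0.32·38.3508 + 0.24·1.89258 = 20.1787.

20.179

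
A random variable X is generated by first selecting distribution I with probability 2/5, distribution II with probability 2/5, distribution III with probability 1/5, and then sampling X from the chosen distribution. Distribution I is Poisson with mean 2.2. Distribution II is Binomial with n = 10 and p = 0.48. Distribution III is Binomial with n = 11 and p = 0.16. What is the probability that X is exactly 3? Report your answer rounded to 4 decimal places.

0.1667

Conditional on each component, P(X = 3): I: 0.196639; II: 0.136436; III: 0.167524.
By total probability, P(X = 3) = 0.4·0.196639 + 0.4·0.136436 + 0.2·0.167524 = 0.166735.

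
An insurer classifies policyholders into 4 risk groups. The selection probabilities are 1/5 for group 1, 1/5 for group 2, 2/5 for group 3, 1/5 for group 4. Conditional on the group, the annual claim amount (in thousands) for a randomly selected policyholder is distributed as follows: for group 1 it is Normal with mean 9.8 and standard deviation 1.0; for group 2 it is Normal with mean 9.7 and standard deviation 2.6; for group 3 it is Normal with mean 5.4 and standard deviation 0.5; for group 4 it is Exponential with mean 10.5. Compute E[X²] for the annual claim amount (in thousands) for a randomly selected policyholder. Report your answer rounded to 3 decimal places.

For each component E[X²] = Var + (mean)², giving 1: 97.04; 2: 100.85; 3: 29.41; 4: 220.5.
Overall E[X²] = 0.2·97.04 + 0.2·100.85 + 0.4·29.41 + 0.2·220.5 = 95.442.

95.442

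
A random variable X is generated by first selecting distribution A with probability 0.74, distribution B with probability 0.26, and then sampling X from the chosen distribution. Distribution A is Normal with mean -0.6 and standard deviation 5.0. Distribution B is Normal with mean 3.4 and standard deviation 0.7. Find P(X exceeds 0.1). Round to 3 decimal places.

0.589

Conditional on each component, P(X > 0.1): A: 0.44433; B: 0.999999.
By total probability, P(X > 0.1) = 0.74·0.44433 + 0.26·0.999999 = 0.588804.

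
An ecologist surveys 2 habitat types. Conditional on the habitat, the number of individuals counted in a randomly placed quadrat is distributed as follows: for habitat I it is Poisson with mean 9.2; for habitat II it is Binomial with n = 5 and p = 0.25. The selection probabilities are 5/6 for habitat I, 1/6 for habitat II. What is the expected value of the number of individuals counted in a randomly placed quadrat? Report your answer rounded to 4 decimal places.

7.8750

Component means — I: 9.2; II: 1.25.
E[X] = 0.833333·9.2 + 0.166667·1.25 = 7.875.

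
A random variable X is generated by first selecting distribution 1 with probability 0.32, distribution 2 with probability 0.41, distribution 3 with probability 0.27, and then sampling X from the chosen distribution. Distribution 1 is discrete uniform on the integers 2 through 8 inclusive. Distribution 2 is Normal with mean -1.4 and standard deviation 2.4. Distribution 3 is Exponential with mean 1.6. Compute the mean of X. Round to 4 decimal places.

1.4580

Component means — 1: 5; 2: -1.4; 3: 1.6.
E[X] = 0.32·5 + 0.41·-1.4 + 0.27·1.6 = 1.458.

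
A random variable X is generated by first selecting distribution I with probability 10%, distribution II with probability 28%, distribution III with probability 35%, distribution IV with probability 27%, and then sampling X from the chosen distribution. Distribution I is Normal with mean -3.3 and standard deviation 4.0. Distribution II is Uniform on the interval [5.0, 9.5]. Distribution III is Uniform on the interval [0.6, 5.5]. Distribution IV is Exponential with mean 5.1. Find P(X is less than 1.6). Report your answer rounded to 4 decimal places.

Conditional on each component, P(X < 1.6): I: 0.889712; II: 0; III: 0.204082; IV: 0.26928.
By total probability, P(X < 1.6) = 0.1·0.889712 + 0.28·0 + 0.35·0.204082 + 0.27·0.26928 = 0.233106.

0.2331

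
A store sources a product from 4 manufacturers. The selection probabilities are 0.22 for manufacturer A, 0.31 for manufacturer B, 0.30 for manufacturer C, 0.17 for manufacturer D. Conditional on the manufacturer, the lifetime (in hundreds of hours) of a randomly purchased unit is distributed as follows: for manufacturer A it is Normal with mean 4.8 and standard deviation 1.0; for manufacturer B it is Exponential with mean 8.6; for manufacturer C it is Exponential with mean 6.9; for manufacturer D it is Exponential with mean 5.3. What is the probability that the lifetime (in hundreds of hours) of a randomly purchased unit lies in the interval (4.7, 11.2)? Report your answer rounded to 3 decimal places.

Conditional on each manufacturer, P(4.7 < X < 11.2): A: 0.539828; B: 0.307067; C: 0.308761; D: 0.291125.
By total probability, P(4.7 < X < 11.2) = 0.22·0.539828 + 0.31·0.307067 + 0.3·0.308761 + 0.17·0.291125 = 0.356073.

0.356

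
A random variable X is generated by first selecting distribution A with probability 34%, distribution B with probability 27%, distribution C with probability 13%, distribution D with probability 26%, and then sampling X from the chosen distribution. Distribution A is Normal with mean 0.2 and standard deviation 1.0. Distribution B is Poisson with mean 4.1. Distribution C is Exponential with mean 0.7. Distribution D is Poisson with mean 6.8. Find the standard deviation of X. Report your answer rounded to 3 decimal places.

Per component, A: μ=0.2, E[X²]=1.04; B: μ=4.1, E[X²]=20.91; C: μ=0.7, E[X²]=0.98; D: μ=6.8, E[X²]=53.04.
E[X] = 0.34·0.2 + 0.27·4.1 + 0.13·0.7 + 0.26·6.8 = 3.034.
E[X²] = 0.34·1.04 + 0.27·20.91 + 0.13·0.98 + 0.26·53.04 = 19.9171.
Var(X) = E[X²] − (E[X])² = 19.9171 − 9.20516 = 10.7119.
SD(X) = √10.7119 = 3.27291.

3.273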